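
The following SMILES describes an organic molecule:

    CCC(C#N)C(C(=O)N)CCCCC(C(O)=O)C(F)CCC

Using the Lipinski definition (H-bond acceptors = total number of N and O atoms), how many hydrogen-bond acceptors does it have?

5

N atoms: 2; O atoms: 3.
Lipinski HBA = 2 + 3 = 5.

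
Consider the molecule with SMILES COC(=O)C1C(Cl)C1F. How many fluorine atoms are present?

Scan the SMILES for F atoms (remember two-letter symbols like Cl and Br are single atoms).
Fluorine count: 1.

1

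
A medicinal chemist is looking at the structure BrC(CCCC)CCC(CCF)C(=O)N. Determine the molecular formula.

C11H21BrFNO

Walk through each heavy atom and fill implicit hydrogens from standard valence (C 4, N 3, O 2, S 2, halogen 1):
  atom 1: Br (halogen, monovalent) → 0 H
  atom 2: C, bond orders sum to 3 (valence 4) → 1 H
  atom 3: C, bond orders sum to 2 (valence 4) → 2 H
  atom 4: C, bond orders sum to 2 (valence 4) → 2 H
  atom 5: C, bond orders sum to 2 (valence 4) → 2 H
  atom 6: C, bond orders sum to 1 (valence 4) → 3 H
  atom 7: C, bond orders sum to 2 (valence 4) → 2 H
  atom 8: C, bond orders sum to 2 (valence 4) → 2 H
  atom 9: C, bond orders sum to 3 (valence 4) → 1 H
  atom 10: C, bond orders sum to 2 (valence 4) → 2 H
  atom 11: C, bond orders sum to 2 (valence 4) → 2 H
  atom 12: F (halogen, monovalent) → 0 H
  atom 13: C, bond orders sum to 4 (valence 4) → 0 H
  atom 14: O, bond orders sum to 2 (valence 2) → 0 H
  atom 15: N, bond orders sum to 1 (valence 3) → 2 H
Totals → C:11, H:21, Br:1, F:1, N:1, O:1.
In Hill order: C11H21BrFNO.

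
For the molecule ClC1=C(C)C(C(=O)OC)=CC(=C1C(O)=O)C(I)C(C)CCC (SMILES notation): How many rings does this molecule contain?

1

In SMILES, each pair of matching ring-closure digits denotes one ring-closing bond; the number of such bonds equals the number of independent rings.
Ring-closure bonds here: 1.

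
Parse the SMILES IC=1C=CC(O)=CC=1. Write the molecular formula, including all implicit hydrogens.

Walk through each heavy atom and fill implicit hydrogens from standard valence (C 4, N 3, O 2, S 2, halogen 1):
  atom 1: I (halogen, monovalent) → 0 H
  atom 2: C, bond orders sum to 4 (valence 4) → 0 H
  atom 3: C, bond orders sum to 3 (valence 4) → 1 H
  atom 4: C, bond orders sum to 3 (valence 4) → 1 H
  atom 5: C, bond orders sum to 4 (valence 4) → 0 H
  atom 6: O, bond orders sum to 1 (valence 2) → 1 H
  atom 7: C, bond orders sum to 3 (valence 4) → 1 H
  atom 8: C, bond orders sum to 3 (valence 4) → 1 H
Totals → C:6, H:5, I:1, O:1.

C6H5IO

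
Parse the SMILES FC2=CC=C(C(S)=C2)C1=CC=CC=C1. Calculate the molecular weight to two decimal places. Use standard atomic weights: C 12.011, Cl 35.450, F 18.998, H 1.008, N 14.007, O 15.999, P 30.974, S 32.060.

First, the molecular formula is C12H9FS (counting implicit H from valence).
  C: 12 × 12.011 = 144.132
  F: 1 × 18.998 = 18.998
  H: 9 × 1.008 = 9.072
  S: 1 × 32.060 = 32.060
Sum: 12×12.011 + 1×18.998 + 9×1.008 + 1×32.060 = 204.262 → 204.26 g/mol.

204.26 g/mol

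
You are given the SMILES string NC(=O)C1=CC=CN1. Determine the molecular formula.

Walk through each heavy atom and fill implicit hydrogens from standard valence (C 4, N 3, O 2, S 2, halogen 1):
  atom 1: N, bond orders sum to 1 (valence 3) → 2 H
  atom 2: C, bond orders sum to 4 (valence 4) → 0 H
  atom 3: O, bond orders sum to 2 (valence 2) → 0 H
  atom 4: C, bond orders sum to 4 (valence 4) → 0 H
  atom 5: C, bond orders sum to 3 (valence 4) → 1 H
  atom 6: C, bond orders sum to 3 (valence 4) → 1 H
  atom 7: C, bond orders sum to 3 (valence 4) → 1 H
  atom 8: N, bond orders sum to 2 (valence 3) → 1 H
Totals → C:5, H:6, N:2, O:1.
In Hill order: C5H6N2O.

C5H6N2O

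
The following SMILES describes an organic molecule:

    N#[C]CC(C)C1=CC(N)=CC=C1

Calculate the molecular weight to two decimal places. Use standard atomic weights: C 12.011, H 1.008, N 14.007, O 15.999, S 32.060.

160.22 g/mol

First, the molecular formula is C10H12N2 (counting implicit H from valence).
  C: 10 × 12.011 = 120.110
  H: 12 × 1.008 = 12.096
  N: 2 × 14.007 = 28.014
Sum: 10×12.011 + 12×1.008 + 2×14.007 = 160.220 → 160.22 g/mol.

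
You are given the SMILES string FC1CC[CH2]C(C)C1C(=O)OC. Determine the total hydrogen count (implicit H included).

Walk through each heavy atom and fill implicit hydrogens from standard valence (C 4, N 3, O 2, S 2, halogen 1):
  atom 1: F (halogen, monovalent) → 0 H
  atom 2: C, bond orders sum to 3 (valence 4) → 1 H
  atom 3: C, bond orders sum to 2 (valence 4) → 2 H
  atom 4: C, bond orders sum to 2 (valence 4) → 2 H
  atom 5: C with explicit H count 2
  atom 6: C, bond orders sum to 3 (valence 4) → 1 H
  atom 7: C, bond orders sum to 1 (valence 4) → 3 H
  atom 8: C, bond orders sum to 3 (valence 4) → 1 H
  atom 9: C, bond orders sum to 4 (valence 4) → 0 H
  atom 10: O, bond orders sum to 2 (valence 2) → 0 H
  atom 11: O, bond orders sum to 2 (valence 2) → 0 H
  atom 12: C, bond orders sum to 1 (valence 4) → 3 H
Total hydrogens: 15.

15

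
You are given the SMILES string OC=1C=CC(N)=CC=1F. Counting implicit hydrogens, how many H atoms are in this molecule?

6

Walk through each heavy atom and fill implicit hydrogens from standard valence (C 4, N 3, O 2, S 2, halogen 1):
  atom 1: O, bond orders sum to 1 (valence 2) → 1 H
  atom 2: C, bond orders sum to 4 (valence 4) → 0 H
  atom 3: C, bond orders sum to 3 (valence 4) → 1 H
  atom 4: C, bond orders sum to 3 (valence 4) → 1 H
  atom 5: C, bond orders sum to 4 (valence 4) → 0 H
  atom 6: N, bond orders sum to 1 (valence 3) → 2 H
  atom 7: C, bond orders sum to 3 (valence 4) → 1 H
  atom 8: C, bond orders sum to 4 (valence 4) → 0 H
  atom 9: F (halogen, monovalent) → 0 H
Total hydrogens: 6.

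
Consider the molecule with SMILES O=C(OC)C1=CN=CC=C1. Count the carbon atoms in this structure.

Count every carbon token in the SMILES (each C, including those in ring-closure positions and inside branches).
Carbon count: 7.

7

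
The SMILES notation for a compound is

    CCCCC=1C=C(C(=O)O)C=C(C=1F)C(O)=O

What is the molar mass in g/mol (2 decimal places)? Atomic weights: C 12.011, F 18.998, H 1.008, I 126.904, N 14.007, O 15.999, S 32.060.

240.23 g/mol

First, the molecular formula is C12H13FO4 (counting implicit H from valence).
  C: 12 × 12.011 = 144.132
  F: 1 × 18.998 = 18.998
  H: 13 × 1.008 = 13.104
  O: 4 × 15.999 = 63.996
Sum: 12×12.011 + 1×18.998 + 13×1.008 + 4×15.999 = 240.230 → 240.23 g/mol.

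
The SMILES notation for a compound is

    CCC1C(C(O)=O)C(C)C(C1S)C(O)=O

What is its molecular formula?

C10H16O4S

Walk through each heavy atom and fill implicit hydrogens from standard valence (C 4, N 3, O 2, S 2, halogen 1):
  atom 1: C, bond orders sum to 1 (valence 4) → 3 H
  atom 2: C, bond orders sum to 2 (valence 4) → 2 H
  atom 3: C, bond orders sum to 3 (valence 4) → 1 H
  atom 4: C, bond orders sum to 3 (valence 4) → 1 H
  atom 5: C, bond orders sum to 4 (valence 4) → 0 H
  atom 6: O, bond orders sum to 1 (valence 2) → 1 H
  atom 7: O, bond orders sum to 2 (valence 2) → 0 H
  atom 8: C, bond orders sum to 3 (valence 4) → 1 H
  atom 9: C, bond orders sum to 1 (valence 4) → 3 H
  atom 10: C, bond orders sum to 3 (valence 4) → 1 H
  atom 11: C, bond orders sum to 3 (valence 4) → 1 H
  atom 12: S, bond orders sum to 1 (valence 2) → 1 H
  atom 13: C, bond orders sum to 4 (valence 4) → 0 H
  atom 14: O, bond orders sum to 1 (valence 2) → 1 H
  atom 15: O, bond orders sum to 2 (valence 2) → 0 H
Totals → C:10, H:16, O:4, S:1.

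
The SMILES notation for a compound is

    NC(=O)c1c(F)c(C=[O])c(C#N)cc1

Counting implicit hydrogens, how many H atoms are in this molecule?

Walk through each heavy atom and fill implicit hydrogens from standard valence (C 4, N 3, O 2, S 2, halogen 1); for lowercase aromatic atoms, an aromatic c carries 1 H when it has two neighbours and 0 H with three, and aromatic n carries 0 H:
  atom 1: N, bond orders sum to 1 (valence 3) → 2 H
  atom 2: C, bond orders sum to 4 (valence 4) → 0 H
  atom 3: O, bond orders sum to 2 (valence 2) → 0 H
  atom 4: aromatic c, 3 neighbours → 0 H
  atom 5: aromatic c, 3 neighbours → 0 H
  atom 6: F (halogen, monovalent) → 0 H
  atom 7: aromatic c, 3 neighbours → 0 H
  atom 8: C, bond orders sum to 3 (valence 4) → 1 H
  atom 9: O with explicit H count 0
  atom 10: aromatic c, 3 neighbours → 0 H
  atom 11: C, bond orders sum to 4 (valence 4) → 0 H
  atom 12: N, bond orders sum to 3 (valence 3) → 0 H
  atom 13: aromatic c, 2 neighbours → 1 H
  atom 14: aromatic c, 2 neighbours → 1 H
Total hydrogens: 5.

5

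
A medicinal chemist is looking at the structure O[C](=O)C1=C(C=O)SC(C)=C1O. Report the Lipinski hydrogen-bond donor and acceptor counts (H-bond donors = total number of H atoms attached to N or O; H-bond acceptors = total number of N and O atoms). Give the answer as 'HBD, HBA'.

2, 4

Donors: find every N or O and count the H atoms it carries.
  atom 1 (O): bond orders sum to 1 → 1 H
  atom 3 (O): bond orders sum to 2 → 0 H
  atom 7 (O): bond orders sum to 2 → 0 H
  atom 12 (O): bond orders sum to 1 → 1 H
Lipinski HBD = 2.
Acceptors: N atoms = 0, O atoms = 4 → HBA = 4.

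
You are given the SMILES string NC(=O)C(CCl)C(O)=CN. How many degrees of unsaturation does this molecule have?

2

Degree of unsaturation = (number of rings) + (number of π bonds).
Ring closures in the SMILES: 0.
π bonds: 2 double bonds (each 1 DoU) → 2 DoU from unsaturation.
Total DoU = 0 + 2 = 2.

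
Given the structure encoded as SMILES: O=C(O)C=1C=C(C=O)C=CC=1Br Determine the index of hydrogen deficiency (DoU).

Degree of unsaturation = (number of rings) + (number of π bonds).
Ring closures in the SMILES: 1.
π bonds: 5 double bonds (each 1 DoU) → 5 DoU from unsaturation.
Total DoU = 1 + 5 = 6.

6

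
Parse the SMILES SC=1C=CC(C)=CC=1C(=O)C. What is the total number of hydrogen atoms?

10

Walk through each heavy atom and fill implicit hydrogens from standard valence (C 4, N 3, O 2, S 2, halogen 1):
  atom 1: S, bond orders sum to 1 (valence 2) → 1 H
  atom 2: C, bond orders sum to 4 (valence 4) → 0 H
  atom 3: C, bond orders sum to 3 (valence 4) → 1 H
  atom 4: C, bond orders sum to 3 (valence 4) → 1 H
  atom 5: C, bond orders sum to 4 (valence 4) → 0 H
  atom 6: C, bond orders sum to 1 (valence 4) → 3 H
  atom 7: C, bond orders sum to 3 (valence 4) → 1 H
  atom 8: C, bond orders sum to 4 (valence 4) → 0 H
  atom 9: C, bond orders sum to 4 (valence 4) → 0 H
  atom 10: O, bond orders sum to 2 (valence 2) → 0 H
  atom 11: C, bond orders sum to 1 (valence 4) → 3 H
Total hydrogens: 10.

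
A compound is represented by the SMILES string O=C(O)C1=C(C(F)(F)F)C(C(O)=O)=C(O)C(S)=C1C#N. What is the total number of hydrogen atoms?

Walk through each heavy atom and fill implicit hydrogens from standard valence (C 4, N 3, O 2, S 2, halogen 1):
  atom 1: O, bond orders sum to 2 (valence 2) → 0 H
  atom 2: C, bond orders sum to 4 (valence 4) → 0 H
  atom 3: O, bond orders sum to 1 (valence 2) → 1 H
  atom 4: C, bond orders sum to 4 (valence 4) → 0 H
  atom 5: C, bond orders sum to 4 (valence 4) → 0 H
  atom 6: C, bond orders sum to 4 (valence 4) → 0 H
  atom 7: F (halogen, monovalent) → 0 H
  atom 8: F (halogen, monovalent) → 0 H
  atom 9: F (halogen, monovalent) → 0 H
  atom 10: C, bond orders sum to 4 (valence 4) → 0 H
  atom 11: C, bond orders sum to 4 (valence 4) → 0 H
  atom 12: O, bond orders sum to 1 (valence 2) → 1 H
  atom 13: O, bond orders sum to 2 (valence 2) → 0 H
  atom 14: C, bond orders sum to 4 (valence 4) → 0 H
  atom 15: O, bond orders sum to 1 (valence 2) → 1 H
  atom 16: C, bond orders sum to 4 (valence 4) → 0 H
  atom 17: S, bond orders sum to 1 (valence 2) → 1 H
  atom 18: C, bond orders sum to 4 (valence 4) → 0 H
  atom 19: C, bond orders sum to 4 (valence 4) → 0 H
  atom 20: N, bond orders sum to 3 (valence 3) → 0 H
Total hydrogens: 4.

4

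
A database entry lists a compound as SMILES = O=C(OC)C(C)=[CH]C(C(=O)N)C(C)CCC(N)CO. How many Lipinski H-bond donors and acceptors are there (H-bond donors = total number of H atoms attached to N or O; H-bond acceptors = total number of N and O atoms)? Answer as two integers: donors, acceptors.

Donors: find every N or O and count the H atoms it carries.
  atom 1 (O): bond orders sum to 2 → 0 H
  atom 3 (O): bond orders sum to 2 → 0 H
  atom 10 (O): bond orders sum to 2 → 0 H
  atom 11 (N): bond orders sum to 1 → 2 H
  atom 17 (N): bond orders sum to 1 → 2 H
  atom 19 (O): bond orders sum to 1 → 1 H
Lipinski HBD = 5.
Acceptors: N atoms = 2, O atoms = 4 → HBA = 6.

5, 6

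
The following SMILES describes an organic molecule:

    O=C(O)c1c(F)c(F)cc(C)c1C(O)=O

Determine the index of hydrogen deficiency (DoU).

Molecular formula: C9H6F2O4.
DoU = (2C + 2 + N − H − X) / 2, where X is the halogen count and O/S are ignored.
    = (2·9 + 2 + 0 − 6 − 2) / 2 = 12 / 2 = 6.

6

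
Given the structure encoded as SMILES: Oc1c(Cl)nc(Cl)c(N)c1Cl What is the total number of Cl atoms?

3

Scan the SMILES for Cl atoms (remember two-letter symbols like Cl and Br are single atoms).
Chlorine count: 3.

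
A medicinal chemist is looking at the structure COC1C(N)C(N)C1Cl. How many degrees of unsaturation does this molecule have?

1

Molecular formula: C5H11ClN2O.
DoU = (2C + 2 + N − H − X) / 2, where X is the halogen count and O/S are ignored.
    = (2·5 + 2 + 2 − 11 − 1) / 2 = 2 / 2 = 1.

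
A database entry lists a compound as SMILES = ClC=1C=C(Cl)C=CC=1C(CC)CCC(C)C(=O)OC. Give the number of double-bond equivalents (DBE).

5

Molecular formula: C15H20Cl2O2.
DoU = (2C + 2 + N − H − X) / 2, where X is the halogen count and O/S are ignored.
    = (2·15 + 2 + 0 − 20 − 2) / 2 = 10 / 2 = 5.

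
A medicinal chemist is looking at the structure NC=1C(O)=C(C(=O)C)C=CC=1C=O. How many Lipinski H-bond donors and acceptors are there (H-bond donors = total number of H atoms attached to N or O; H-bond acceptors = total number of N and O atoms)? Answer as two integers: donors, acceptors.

3, 4

Donors: find every N or O and count the H atoms it carries.
  atom 1 (N): bond orders sum to 1 → 2 H
  atom 4 (O): bond orders sum to 1 → 1 H
  atom 7 (O): bond orders sum to 2 → 0 H
  atom 13 (O): bond orders sum to 2 → 0 H
Lipinski HBD = 3.
Acceptors: N atoms = 1, O atoms = 3 → HBA = 4.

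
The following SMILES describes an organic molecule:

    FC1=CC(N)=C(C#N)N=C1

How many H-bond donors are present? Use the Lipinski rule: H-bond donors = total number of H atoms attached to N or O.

2

Donors: find every N or O and count the H atoms it carries.
  atom 5 (N): bond orders sum to 1 → 2 H
  atom 8 (N): bond orders sum to 3 → 0 H
  atom 9 (N): bond orders sum to 3 → 0 H
Lipinski HBD = 2.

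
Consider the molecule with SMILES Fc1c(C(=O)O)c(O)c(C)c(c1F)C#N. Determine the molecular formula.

Walk through each heavy atom and fill implicit hydrogens from standard valence (C 4, N 3, O 2, S 2, halogen 1); for lowercase aromatic atoms, an aromatic c carries 1 H when it has two neighbours and 0 H with three, and aromatic n carries 0 H:
  atom 1: F (halogen, monovalent) → 0 H
  atom 2: aromatic c, 3 neighbours → 0 H
  atom 3: aromatic c, 3 neighbours → 0 H
  atom 4: C, bond orders sum to 4 (valence 4) → 0 H
  atom 5: O, bond orders sum to 2 (valence 2) → 0 H
  atom 6: O, bond orders sum to 1 (valence 2) → 1 H
  atom 7: aromatic c, 3 neighbours → 0 H
  atom 8: O, bond orders sum to 1 (valence 2) → 1 H
  atom 9: aromatic c, 3 neighbours → 0 H
  atom 10: C, bond orders sum to 1 (valence 4) → 3 H
  atom 11: aromatic c, 3 neighbours → 0 H
  atom 12: aromatic c, 3 neighbours → 0 H
  atom 13: F (halogen, monovalent) → 0 H
  atom 14: C, bond orders sum to 4 (valence 4) → 0 H
  atom 15: N, bond orders sum to 3 (valence 3) → 0 H
Totals → C:9, H:5, F:2, N:1, O:3.
In Hill order: C9H5F2NO3.

C9H5F2NO3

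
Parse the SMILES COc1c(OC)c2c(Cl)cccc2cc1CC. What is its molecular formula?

Walk through each heavy atom and fill implicit hydrogens from standard valence (C 4, N 3, O 2, S 2, halogen 1); for lowercase aromatic atoms, an aromatic c carries 1 H when it has two neighbours and 0 H with three, and aromatic n carries 0 H:
  atom 1: C, bond orders sum to 1 (valence 4) → 3 H
  atom 2: O, bond orders sum to 2 (valence 2) → 0 H
  atom 3: aromatic c, 3 neighbours → 0 H
  atom 4: aromatic c, 3 neighbours → 0 H
  atom 5: O, bond orders sum to 2 (valence 2) → 0 H
  atom 6: C, bond orders sum to 1 (valence 4) → 3 H
  atom 7: aromatic c, 3 neighbours → 0 H
  atom 8: aromatic c, 3 neighbours → 0 H
  atom 9: Cl (halogen, monovalent) → 0 H
  atom 10: aromatic c, 2 neighbours → 1 H
  atom 11: aromatic c, 2 neighbours → 1 H
  atom 12: aromatic c, 2 neighbours → 1 H
  atom 13: aromatic c, 3 neighbours → 0 H
  atom 14: aromatic c, 2 neighbours → 1 H
  atom 15: aromatic c, 3 neighbours → 0 H
  atom 16: C, bond orders sum to 2 (valence 4) → 2 H
  atom 17: C, bond orders sum to 1 (valence 4) → 3 H
Totals → C:14, H:15, Cl:1, O:2.
In Hill order: C14H15ClO2.

C14H15ClO2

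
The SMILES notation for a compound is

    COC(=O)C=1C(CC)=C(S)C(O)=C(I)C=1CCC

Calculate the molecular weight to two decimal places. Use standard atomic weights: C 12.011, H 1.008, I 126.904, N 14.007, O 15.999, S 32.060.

First, the molecular formula is C13H17IO3S (counting implicit H from valence).
  C: 13 × 12.011 = 156.143
  H: 17 × 1.008 = 17.136
  I: 1 × 126.904 = 126.904
  O: 3 × 15.999 = 47.997
  S: 1 × 32.060 = 32.060
Sum: 13×12.011 + 17×1.008 + 1×126.904 + 3×15.999 + 1×32.060 = 380.240 → 380.24 g/mol.

380.24 g/mol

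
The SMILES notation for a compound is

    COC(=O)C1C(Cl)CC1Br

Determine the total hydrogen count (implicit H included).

Walk through each heavy atom and fill implicit hydrogens from standard valence (C 4, N 3, O 2, S 2, halogen 1):
  atom 1: C, bond orders sum to 1 (valence 4) → 3 H
  atom 2: O, bond orders sum to 2 (valence 2) → 0 H
  atom 3: C, bond orders sum to 4 (valence 4) → 0 H
  atom 4: O, bond orders sum to 2 (valence 2) → 0 H
  atom 5: C, bond orders sum to 3 (valence 4) → 1 H
  atom 6: C, bond orders sum to 3 (valence 4) → 1 H
  atom 7: Cl (halogen, monovalent) → 0 H
  atom 8: C, bond orders sum to 2 (valence 4) → 2 H
  atom 9: C, bond orders sum to 3 (valence 4) → 1 H
  atom 10: Br (halogen, monovalent) → 0 H
Total hydrogens: 8.

8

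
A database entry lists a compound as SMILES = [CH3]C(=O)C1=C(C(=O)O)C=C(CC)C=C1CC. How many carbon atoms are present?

Count every carbon token in the SMILES (each C, including those in ring-closure positions and inside branches).
Carbon count: 13.

13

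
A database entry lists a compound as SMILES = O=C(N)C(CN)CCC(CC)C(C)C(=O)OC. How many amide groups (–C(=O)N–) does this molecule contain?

The amide motif appears at heavy-atom position 2 in the SMILES.
Other groups present: 1 ester, 1 primary amine.
Amide count: 1.

1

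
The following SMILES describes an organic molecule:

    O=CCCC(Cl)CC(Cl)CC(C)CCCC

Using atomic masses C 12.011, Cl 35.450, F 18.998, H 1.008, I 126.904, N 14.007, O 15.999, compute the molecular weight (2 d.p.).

First, the molecular formula is C13H24Cl2O (counting implicit H from valence).
  C: 13 × 12.011 = 156.143
  Cl: 2 × 35.450 = 70.900
  H: 24 × 1.008 = 24.192
  O: 1 × 15.999 = 15.999
Sum: 13×12.011 + 2×35.450 + 24×1.008 + 1×15.999 = 267.234 → 267.23 g/mol.

267.23 g/mol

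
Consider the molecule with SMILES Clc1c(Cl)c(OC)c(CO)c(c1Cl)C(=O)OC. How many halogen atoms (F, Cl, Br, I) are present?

Halogen atoms appear at heavy-atom positions 1, 4, 13 (3×Cl).
Other groups present: 1 ester, 1 ether, 1 hydroxyl.
Halogen count: 3.

3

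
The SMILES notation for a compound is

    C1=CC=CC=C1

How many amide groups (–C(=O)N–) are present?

0

Scan the SMILES for the amide motif — none present.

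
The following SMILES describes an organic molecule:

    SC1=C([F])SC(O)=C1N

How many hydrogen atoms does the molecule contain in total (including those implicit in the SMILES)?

4

Walk through each heavy atom and fill implicit hydrogens from standard valence (C 4, N 3, O 2, S 2, halogen 1):
  atom 1: S, bond orders sum to 1 (valence 2) → 1 H
  atom 2: C, bond orders sum to 4 (valence 4) → 0 H
  atom 3: C, bond orders sum to 4 (valence 4) → 0 H
  atom 4: F with explicit H count 0
  atom 5: S, bond orders sum to 2 (valence 2) → 0 H
  atom 6: C, bond orders sum to 4 (valence 4) → 0 H
  atom 7: O, bond orders sum to 1 (valence 2) → 1 H
  atom 8: C, bond orders sum to 4 (valence 4) → 0 H
  atom 9: N, bond orders sum to 1 (valence 3) → 2 H
Total hydrogens: 4.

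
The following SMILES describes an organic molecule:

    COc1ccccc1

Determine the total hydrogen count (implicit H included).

8

Walk through each heavy atom and fill implicit hydrogens from standard valence (C 4, N 3, O 2, S 2, halogen 1); for lowercase aromatic atoms, an aromatic c carries 1 H when it has two neighbours and 0 H with three, and aromatic n carries 0 H:
  atom 1: C, bond orders sum to 1 (valence 4) → 3 H
  atom 2: O, bond orders sum to 2 (valence 2) → 0 H
  atom 3: aromatic c, 3 neighbours → 0 H
  atom 4: aromatic c, 2 neighbours → 1 H
  atom 5: aromatic c, 2 neighbours → 1 H
  atom 6: aromatic c, 2 neighbours → 1 H
  atom 7: aromatic c, 2 neighbours → 1 H
  atom 8: aromatic c, 2 neighbours → 1 H
Total hydrogens: 8.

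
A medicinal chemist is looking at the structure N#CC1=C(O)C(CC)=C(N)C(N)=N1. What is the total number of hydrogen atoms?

10

Walk through each heavy atom and fill implicit hydrogens from standard valence (C 4, N 3, O 2, S 2, halogen 1):
  atom 1: N, bond orders sum to 3 (valence 3) → 0 H
  atom 2: C, bond orders sum to 4 (valence 4) → 0 H
  atom 3: C, bond orders sum to 4 (valence 4) → 0 H
  atom 4: C, bond orders sum to 4 (valence 4) → 0 H
  atom 5: O, bond orders sum to 1 (valence 2) → 1 H
  atom 6: C, bond orders sum to 4 (valence 4) → 0 H
  atom 7: C, bond orders sum to 2 (valence 4) → 2 H
  atom 8: C, bond orders sum to 1 (valence 4) → 3 H
  atom 9: C, bond orders sum to 4 (valence 4) → 0 H
  atom 10: N, bond orders sum to 1 (valence 3) → 2 H
  atom 11: C, bond orders sum to 4 (valence 4) → 0 H
  atom 12: N, bond orders sum to 1 (valence 3) → 2 H
  atom 13: N, bond orders sum to 3 (valence 3) → 0 H
Total hydrogens: 10.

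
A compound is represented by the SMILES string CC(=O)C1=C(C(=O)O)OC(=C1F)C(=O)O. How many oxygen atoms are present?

6

Scan the SMILES for O atoms (remember two-letter symbols like Cl and Br are single atoms).
Oxygen count: 6.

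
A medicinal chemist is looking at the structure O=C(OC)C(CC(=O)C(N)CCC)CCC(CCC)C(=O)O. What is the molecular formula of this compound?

C16H29NO5

Walk through each heavy atom and fill implicit hydrogens from standard valence (C 4, N 3, O 2, S 2, halogen 1):
  atom 1: O, bond orders sum to 2 (valence 2) → 0 H
  atom 2: C, bond orders sum to 4 (valence 4) → 0 H
  atom 3: O, bond orders sum to 2 (valence 2) → 0 H
  atom 4: C, bond orders sum to 1 (valence 4) → 3 H
  atom 5: C, bond orders sum to 3 (valence 4) → 1 H
  atom 6: C, bond orders sum to 2 (valence 4) → 2 H
  atom 7: C, bond orders sum to 4 (valence 4) → 0 H
  atom 8: O, bond orders sum to 2 (valence 2) → 0 H
  atom 9: C, bond orders sum to 3 (valence 4) → 1 H
  atom 10: N, bond orders sum to 1 (valence 3) → 2 H
  atom 11: C, bond orders sum to 2 (valence 4) → 2 H
  atom 12: C, bond orders sum to 2 (valence 4) → 2 H
  atom 13: C, bond orders sum to 1 (valence 4) → 3 H
  atom 14: C, bond orders sum to 2 (valence 4) → 2 H
  atom 15: C, bond orders sum to 2 (valence 4) → 2 H
  atom 16: C, bond orders sum to 3 (valence 4) → 1 H
  atom 17: C, bond orders sum to 2 (valence 4) → 2 H
  atom 18: C, bond orders sum to 2 (valence 4) → 2 H
  atom 19: C, bond orders sum to 1 (valence 4) → 3 H
  atom 20: C, bond orders sum to 4 (valence 4) → 0 H
  atom 21: O, bond orders sum to 2 (valence 2) → 0 H
  atom 22: O, bond orders sum to 1 (valence 2) → 1 H
Totals → C:16, H:29, N:1, O:5.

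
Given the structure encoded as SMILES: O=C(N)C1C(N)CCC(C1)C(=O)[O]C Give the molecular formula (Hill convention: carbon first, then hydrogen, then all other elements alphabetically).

Walk through each heavy atom and fill implicit hydrogens from standard valence (C 4, N 3, O 2, S 2, halogen 1):
  atom 1: O, bond orders sum to 2 (valence 2) → 0 H
  atom 2: C, bond orders sum to 4 (valence 4) → 0 H
  atom 3: N, bond orders sum to 1 (valence 3) → 2 H
  atom 4: C, bond orders sum to 3 (valence 4) → 1 H
  atom 5: C, bond orders sum to 3 (valence 4) → 1 H
  atom 6: N, bond orders sum to 1 (valence 3) → 2 H
  atom 7: C, bond orders sum to 2 (valence 4) → 2 H
  atom 8: C, bond orders sum to 2 (valence 4) → 2 H
  atom 9: C, bond orders sum to 3 (valence 4) → 1 H
  atom 10: C, bond orders sum to 2 (valence 4) → 2 H
  atom 11: C, bond orders sum to 4 (valence 4) → 0 H
  atom 12: O, bond orders sum to 2 (valence 2) → 0 H
  atom 13: O with explicit H count 0
  atom 14: C, bond orders sum to 1 (valence 4) → 3 H
Totals → C:9, H:16, N:2, O:3.
In Hill order: C9H16N2O3.

C9H16N2O3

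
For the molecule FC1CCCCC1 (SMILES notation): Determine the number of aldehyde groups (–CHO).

0

Scan the SMILES for the aldehyde motif — none present.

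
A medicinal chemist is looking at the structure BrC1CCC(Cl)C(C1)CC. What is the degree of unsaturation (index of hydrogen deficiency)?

1

Molecular formula: C8H14BrCl.
DoU = (2C + 2 + N − H − X) / 2, where X is the halogen count and O/S are ignored.
    = (2·8 + 2 + 0 − 14 − 2) / 2 = 2 / 2 = 1.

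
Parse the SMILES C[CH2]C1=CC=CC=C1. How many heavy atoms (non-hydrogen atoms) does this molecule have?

8

Every atom symbol written in the SMILES (organic subset) is one heavy atom; implicit H are not written.
Heavy atoms by element → C:8.
Total: 8.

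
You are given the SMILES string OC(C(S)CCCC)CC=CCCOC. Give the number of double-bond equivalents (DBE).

1

Molecular formula: C12H24O2S.
DoU = (2C + 2 + N − H − X) / 2, where X is the halogen count and O/S are ignored.
    = (2·12 + 2 + 0 − 24 − 0) / 2 = 2 / 2 = 1.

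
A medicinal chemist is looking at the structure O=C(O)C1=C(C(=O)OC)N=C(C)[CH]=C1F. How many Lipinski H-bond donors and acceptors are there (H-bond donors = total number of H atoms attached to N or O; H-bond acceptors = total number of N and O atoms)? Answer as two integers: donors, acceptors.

Donors: find every N or O and count the H atoms it carries.
  atom 1 (O): bond orders sum to 2 → 0 H
  atom 3 (O): bond orders sum to 1 → 1 H
  atom 7 (O): bond orders sum to 2 → 0 H
  atom 8 (O): bond orders sum to 2 → 0 H
  atom 10 (N): bond orders sum to 3 → 0 H
Lipinski HBD = 1.
Acceptors: N atoms = 1, O atoms = 4 → HBA = 5.

1, 5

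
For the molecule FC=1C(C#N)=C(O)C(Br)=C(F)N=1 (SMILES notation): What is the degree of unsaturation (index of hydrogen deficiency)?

6

Molecular formula: C6HBrF2N2O.
DoU = (2C + 2 + N − H − X) / 2, where X is the halogen count and O/S are ignored.
    = (2·6 + 2 + 2 − 1 − 3) / 2 = 12 / 2 = 6.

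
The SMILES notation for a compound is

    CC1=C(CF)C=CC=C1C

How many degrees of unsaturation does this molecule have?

Molecular formula: C9H11F.
DoU = (2C + 2 + N − H − X) / 2, where X is the halogen count and O/S are ignored.
    = (2·9 + 2 + 0 − 11 − 1) / 2 = 8 / 2 = 4.

4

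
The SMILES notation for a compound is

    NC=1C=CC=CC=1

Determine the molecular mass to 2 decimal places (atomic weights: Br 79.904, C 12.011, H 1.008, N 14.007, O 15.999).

First, the molecular formula is C6H7N (counting implicit H from valence).
  C: 6 × 12.011 = 72.066
  H: 7 × 1.008 = 7.056
  N: 1 × 14.007 = 14.007
Sum: 6×12.011 + 7×1.008 + 1×14.007 = 93.129 → 93.13 g/mol.

93.13 g/mol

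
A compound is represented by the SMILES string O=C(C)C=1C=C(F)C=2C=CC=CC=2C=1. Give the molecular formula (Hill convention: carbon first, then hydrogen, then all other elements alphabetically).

Walk through each heavy atom and fill implicit hydrogens from standard valence (C 4, N 3, O 2, S 2, halogen 1):
  atom 1: O, bond orders sum to 2 (valence 2) → 0 H
  atom 2: C, bond orders sum to 4 (valence 4) → 0 H
  atom 3: C, bond orders sum to 1 (valence 4) → 3 H
  atom 4: C, bond orders sum to 4 (valence 4) → 0 H
  atom 5: C, bond orders sum to 3 (valence 4) → 1 H
  atom 6: C, bond orders sum to 4 (valence 4) → 0 H
  atom 7: F (halogen, monovalent) → 0 H
  atom 8: C, bond orders sum to 4 (valence 4) → 0 H
  atom 9: C, bond orders sum to 3 (valence 4) → 1 H
  atom 10: C, bond orders sum to 3 (valence 4) → 1 H
  atom 11: C, bond orders sum to 3 (valence 4) → 1 H
  atom 12: C, bond orders sum to 3 (valence 4) → 1 H
  atom 13: C, bond orders sum to 4 (valence 4) → 0 H
  atom 14: C, bond orders sum to 3 (valence 4) → 1 H
Totals → C:12, H:9, F:1, O:1.

C12H9FO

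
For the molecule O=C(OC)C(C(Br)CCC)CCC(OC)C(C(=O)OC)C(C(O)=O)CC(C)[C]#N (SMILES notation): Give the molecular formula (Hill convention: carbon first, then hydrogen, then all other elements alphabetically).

C20H32BrNO7

Walk through each heavy atom and fill implicit hydrogens from standard valence (C 4, N 3, O 2, S 2, halogen 1):
  atom 1: O, bond orders sum to 2 (valence 2) → 0 H
  atom 2: C, bond orders sum to 4 (valence 4) → 0 H
  atom 3: O, bond orders sum to 2 (valence 2) → 0 H
  atom 4: C, bond orders sum to 1 (valence 4) → 3 H
  atom 5: C, bond orders sum to 3 (valence 4) → 1 H
  atom 6: C, bond orders sum to 3 (valence 4) → 1 H
  atom 7: Br (halogen, monovalent) → 0 H
  atom 8: C, bond orders sum to 2 (valence 4) → 2 H
  atom 9: C, bond orders sum to 2 (valence 4) → 2 H
  atom 10: C, bond orders sum to 1 (valence 4) → 3 H
  atom 11: C, bond orders sum to 2 (valence 4) → 2 H
  atom 12: C, bond orders sum to 2 (valence 4) → 2 H
  atom 13: C, bond orders sum to 3 (valence 4) → 1 H
  atom 14: O, bond orders sum to 2 (valence 2) → 0 H
  atom 15: C, bond orders sum to 1 (valence 4) → 3 H
  atom 16: C, bond orders sum to 3 (valence 4) → 1 H
  atom 17: C, bond orders sum to 4 (valence 4) → 0 H
  atom 18: O, bond orders sum to 2 (valence 2) → 0 H
  atom 19: O, bond orders sum to 2 (valence 2) → 0 H
  atom 20: C, bond orders sum to 1 (valence 4) → 3 H
  atom 21: C, bond orders sum to 3 (valence 4) → 1 H
  atom 22: C, bond orders sum to 4 (valence 4) → 0 H
  atom 23: O, bond orders sum to 1 (valence 2) → 1 H
  atom 24: O, bond orders sum to 2 (valence 2) → 0 H
  atom 25: C, bond orders sum to 2 (valence 4) → 2 H
  atom 26: C, bond orders sum to 3 (valence 4) → 1 H
  atom 27: C, bond orders sum to 1 (valence 4) → 3 H
  atom 28: C with explicit H count 0
  atom 29: N, bond orders sum to 3 (valence 3) → 0 H
Totals → C:20, H:32, Br:1, N:1, O:7.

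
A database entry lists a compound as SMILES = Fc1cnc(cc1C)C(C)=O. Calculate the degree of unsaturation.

5

Molecular formula: C8H8FNO.
DoU = (2C + 2 + N − H − X) / 2, where X is the halogen count and O/S are ignored.
    = (2·8 + 2 + 1 − 8 − 1) / 2 = 10 / 2 = 5.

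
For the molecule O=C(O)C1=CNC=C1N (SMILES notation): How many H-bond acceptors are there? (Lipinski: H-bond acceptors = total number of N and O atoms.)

4

N atoms: 2; O atoms: 2.
Lipinski HBA = 2 + 2 = 4.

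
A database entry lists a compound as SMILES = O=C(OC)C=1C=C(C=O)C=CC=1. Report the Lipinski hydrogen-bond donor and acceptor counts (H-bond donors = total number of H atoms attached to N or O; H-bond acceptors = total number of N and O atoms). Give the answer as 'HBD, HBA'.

Donors: find every N or O and count the H atoms it carries.
  atom 1 (O): bond orders sum to 2 → 0 H
  atom 3 (O): bond orders sum to 2 → 0 H
  atom 9 (O): bond orders sum to 2 → 0 H
Lipinski HBD = 0.
Acceptors: N atoms = 0, O atoms = 3 → HBA = 3.

0, 3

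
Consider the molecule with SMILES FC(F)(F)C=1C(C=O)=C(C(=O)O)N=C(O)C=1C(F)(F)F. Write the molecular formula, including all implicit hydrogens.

Walk through each heavy atom and fill implicit hydrogens from standard valence (C 4, N 3, O 2, S 2, halogen 1):
  atom 1: F (halogen, monovalent) → 0 H
  atom 2: C, bond orders sum to 4 (valence 4) → 0 H
  atom 3: F (halogen, monovalent) → 0 H
  atom 4: F (halogen, monovalent) → 0 H
  atom 5: C, bond orders sum to 4 (valence 4) → 0 H
  atom 6: C, bond orders sum to 4 (valence 4) → 0 H
  atom 7: C, bond orders sum to 3 (valence 4) → 1 H
  atom 8: O, bond orders sum to 2 (valence 2) → 0 H
  atom 9: C, bond orders sum to 4 (valence 4) → 0 H
  atom 10: C, bond orders sum to 4 (valence 4) → 0 H
  atom 11: O, bond orders sum to 2 (valence 2) → 0 H
  atom 12: O, bond orders sum to 1 (valence 2) → 1 H
  atom 13: N, bond orders sum to 3 (valence 3) → 0 H
  atom 14: C, bond orders sum to 4 (valence 4) → 0 H
  atom 15: O, bond orders sum to 1 (valence 2) → 1 H
  atom 16: C, bond orders sum to 4 (valence 4) → 0 H
  atom 17: C, bond orders sum to 4 (valence 4) → 0 H
  atom 18: F (halogen, monovalent) → 0 H
  atom 19: F (halogen, monovalent) → 0 H
  atom 20: F (halogen, monovalent) → 0 H
Totals → C:9, H:3, F:6, N:1, O:4.
In Hill order: C9H3F6NO4.

C9H3F6NO4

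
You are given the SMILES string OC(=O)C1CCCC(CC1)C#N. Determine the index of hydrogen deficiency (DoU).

Molecular formula: C9H13NO2.
DoU = (2C + 2 + N − H − X) / 2, where X is the halogen count and O/S are ignored.
    = (2·9 + 2 + 1 − 13 − 0) / 2 = 8 / 2 = 4.

4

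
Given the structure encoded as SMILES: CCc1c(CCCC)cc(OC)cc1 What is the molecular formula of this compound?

C13H20O

Walk through each heavy atom and fill implicit hydrogens from standard valence (C 4, N 3, O 2, S 2, halogen 1); for lowercase aromatic atoms, an aromatic c carries 1 H when it has two neighbours and 0 H with three, and aromatic n carries 0 H:
  atom 1: C, bond orders sum to 1 (valence 4) → 3 H
  atom 2: C, bond orders sum to 2 (valence 4) → 2 H
  atom 3: aromatic c, 3 neighbours → 0 H
  atom 4: aromatic c, 3 neighbours → 0 H
  atom 5: C, bond orders sum to 2 (valence 4) → 2 H
  atom 6: C, bond orders sum to 2 (valence 4) → 2 H
  atom 7: C, bond orders sum to 2 (valence 4) → 2 H
  atom 8: C, bond orders sum to 1 (valence 4) → 3 H
  atom 9: aromatic c, 2 neighbours → 1 H
  atom 10: aromatic c, 3 neighbours → 0 H
  atom 11: O, bond orders sum to 2 (valence 2) → 0 H
  atom 12: C, bond orders sum to 1 (valence 4) → 3 H
  atom 13: aromatic c, 2 neighbours → 1 H
  atom 14: aromatic c, 2 neighbours → 1 H
Totals → C:13, H:20, O:1.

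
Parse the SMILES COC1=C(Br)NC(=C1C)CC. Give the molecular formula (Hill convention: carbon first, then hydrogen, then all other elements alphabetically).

Walk through each heavy atom and fill implicit hydrogens from standard valence (C 4, N 3, O 2, S 2, halogen 1):
  atom 1: C, bond orders sum to 1 (valence 4) → 3 H
  atom 2: O, bond orders sum to 2 (valence 2) → 0 H
  atom 3: C, bond orders sum to 4 (valence 4) → 0 H
  atom 4: C, bond orders sum to 4 (valence 4) → 0 H
  atom 5: Br (halogen, monovalent) → 0 H
  atom 6: N, bond orders sum to 2 (valence 3) → 1 H
  atom 7: C, bond orders sum to 4 (valence 4) → 0 H
  atom 8: C, bond orders sum to 4 (valence 4) → 0 H
  atom 9: C, bond orders sum to 1 (valence 4) → 3 H
  atom 10: C, bond orders sum to 2 (valence 4) → 2 H
  atom 11: C, bond orders sum to 1 (valence 4) → 3 H
Totals → C:8, H:12, Br:1, N:1, O:1.

C8H12BrNO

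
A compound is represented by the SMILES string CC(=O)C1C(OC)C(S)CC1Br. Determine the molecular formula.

Walk through each heavy atom and fill implicit hydrogens from standard valence (C 4, N 3, O 2, S 2, halogen 1):
  atom 1: C, bond orders sum to 1 (valence 4) → 3 H
  atom 2: C, bond orders sum to 4 (valence 4) → 0 H
  atom 3: O, bond orders sum to 2 (valence 2) → 0 H
  atom 4: C, bond orders sum to 3 (valence 4) → 1 H
  atom 5: C, bond orders sum to 3 (valence 4) → 1 H
  atom 6: O, bond orders sum to 2 (valence 2) → 0 H
  atom 7: C, bond orders sum to 1 (valence 4) → 3 H
  atom 8: C, bond orders sum to 3 (valence 4) → 1 H
  atom 9: S, bond orders sum to 1 (valence 2) → 1 H
  atom 10: C, bond orders sum to 2 (valence 4) → 2 H
  atom 11: C, bond orders sum to 3 (valence 4) → 1 H
  atom 12: Br (halogen, monovalent) → 0 H
Totals → C:8, H:13, Br:1, O:2, S:1.
In Hill order: C8H13BrO2S.

C8H13BrO2S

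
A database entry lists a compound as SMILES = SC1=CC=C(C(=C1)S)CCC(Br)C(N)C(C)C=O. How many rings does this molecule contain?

In SMILES, each pair of matching ring-closure digits denotes one ring-closing bond; the number of such bonds equals the number of independent rings.
Ring-closure bonds here: 1.

1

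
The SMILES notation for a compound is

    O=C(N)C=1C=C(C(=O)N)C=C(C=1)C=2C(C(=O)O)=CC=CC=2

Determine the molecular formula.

C15H12N2O4

Walk through each heavy atom and fill implicit hydrogens from standard valence (C 4, N 3, O 2, S 2, halogen 1):
  atom 1: O, bond orders sum to 2 (valence 2) → 0 H
  atom 2: C, bond orders sum to 4 (valence 4) → 0 H
  atom 3: N, bond orders sum to 1 (valence 3) → 2 H
  atom 4: C, bond orders sum to 4 (valence 4) → 0 H
  atom 5: C, bond orders sum to 3 (valence 4) → 1 H
  atom 6: C, bond orders sum to 4 (valence 4) → 0 H
  atom 7: C, bond orders sum to 4 (valence 4) → 0 H
  atom 8: O, bond orders sum to 2 (valence 2) → 0 H
  atom 9: N, bond orders sum to 1 (valence 3) → 2 H
  atom 10: C, bond orders sum to 3 (valence 4) → 1 H
  atom 11: C, bond orders sum to 4 (valence 4) → 0 H
  atom 12: C, bond orders sum to 3 (valence 4) → 1 H
  atom 13: C, bond orders sum to 4 (valence 4) → 0 H
  atom 14: C, bond orders sum to 4 (valence 4) → 0 H
  atom 15: C, bond orders sum to 4 (valence 4) → 0 H
  atom 16: O, bond orders sum to 2 (valence 2) → 0 H
  atom 17: O, bond orders sum to 1 (valence 2) → 1 H
  atom 18: C, bond orders sum to 3 (valence 4) → 1 H
  atom 19: C, bond orders sum to 3 (valence 4) → 1 H
  atom 20: C, bond orders sum to 3 (valence 4) → 1 H
  atom 21: C, bond orders sum to 3 (valence 4) → 1 H
Totals → C:15, H:12, N:2, O:4.
In Hill order: C15H12N2O4.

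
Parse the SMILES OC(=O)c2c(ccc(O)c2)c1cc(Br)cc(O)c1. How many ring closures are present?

In SMILES, each pair of matching ring-closure digits denotes one ring-closing bond; the number of such bonds equals the number of independent rings.
Ring-closure bonds here: 2.

2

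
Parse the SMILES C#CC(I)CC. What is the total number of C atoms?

5

Count every carbon token in the SMILES (each C, including those in ring-closure positions and inside branches).
Carbon count: 5.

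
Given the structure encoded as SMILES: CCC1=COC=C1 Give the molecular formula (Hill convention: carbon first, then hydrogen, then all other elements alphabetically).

Walk through each heavy atom and fill implicit hydrogens from standard valence (C 4, N 3, O 2, S 2, halogen 1):
  atom 1: C, bond orders sum to 1 (valence 4) → 3 H
  atom 2: C, bond orders sum to 2 (valence 4) → 2 H
  atom 3: C, bond orders sum to 4 (valence 4) → 0 H
  atom 4: C, bond orders sum to 3 (valence 4) → 1 H
  atom 5: O, bond orders sum to 2 (valence 2) → 0 H
  atom 6: C, bond orders sum to 3 (valence 4) → 1 H
  atom 7: C, bond orders sum to 3 (valence 4) → 1 H
Totals → C:6, H:8, O:1.

C6H8O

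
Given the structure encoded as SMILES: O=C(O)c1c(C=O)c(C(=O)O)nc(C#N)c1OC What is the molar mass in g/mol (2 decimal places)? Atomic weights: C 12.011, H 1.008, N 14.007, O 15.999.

First, the molecular formula is C10H6N2O6 (counting implicit H from valence).
  C: 10 × 12.011 = 120.110
  H: 6 × 1.008 = 6.048
  N: 2 × 14.007 = 28.014
  O: 6 × 15.999 = 95.994
Sum: 10×12.011 + 6×1.008 + 2×14.007 + 6×15.999 = 250.166 → 250.17 g/mol.

250.17 g/mol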